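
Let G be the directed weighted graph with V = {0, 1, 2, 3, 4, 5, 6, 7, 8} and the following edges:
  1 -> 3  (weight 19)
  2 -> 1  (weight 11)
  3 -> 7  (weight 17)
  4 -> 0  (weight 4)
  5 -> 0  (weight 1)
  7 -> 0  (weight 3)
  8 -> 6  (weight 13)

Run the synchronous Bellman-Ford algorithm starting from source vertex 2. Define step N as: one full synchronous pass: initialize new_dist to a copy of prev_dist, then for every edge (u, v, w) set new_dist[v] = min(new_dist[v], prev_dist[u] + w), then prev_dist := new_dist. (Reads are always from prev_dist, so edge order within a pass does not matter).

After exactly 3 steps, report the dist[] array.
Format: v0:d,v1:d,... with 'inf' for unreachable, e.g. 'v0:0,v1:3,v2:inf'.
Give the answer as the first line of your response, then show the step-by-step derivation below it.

v0:inf,v1:11,v2:0,v3:30,v4:inf,v5:inf,v6:inf,v7:47,v8:inf

step 1: dist = v0:inf,v1:11,v2:0,v3:inf,v4:inf,v5:inf,v6:inf,v7:inf,v8:inf
step 2: dist = v0:inf,v1:11,v2:0,v3:30,v4:inf,v5:inf,v6:inf,v7:inf,v8:inf
step 3: dist = v0:inf,v1:11,v2:0,v3:30,v4:inf,v5:inf,v6:inf,v7:47,v8:inf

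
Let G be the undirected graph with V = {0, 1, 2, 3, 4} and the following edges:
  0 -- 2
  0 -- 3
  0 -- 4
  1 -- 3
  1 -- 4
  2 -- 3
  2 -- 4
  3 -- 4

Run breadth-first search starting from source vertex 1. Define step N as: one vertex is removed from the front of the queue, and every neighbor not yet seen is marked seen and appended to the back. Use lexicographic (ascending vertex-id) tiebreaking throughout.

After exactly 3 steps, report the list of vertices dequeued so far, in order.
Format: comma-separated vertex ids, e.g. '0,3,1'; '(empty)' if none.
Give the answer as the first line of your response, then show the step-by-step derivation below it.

1,3,4

step 1: dequeue 1; queue=[3,4]; order=1
step 2: dequeue 3; queue=[4,0,2]; order=1,3
step 3: dequeue 4; queue=[0,2]; order=1,3,4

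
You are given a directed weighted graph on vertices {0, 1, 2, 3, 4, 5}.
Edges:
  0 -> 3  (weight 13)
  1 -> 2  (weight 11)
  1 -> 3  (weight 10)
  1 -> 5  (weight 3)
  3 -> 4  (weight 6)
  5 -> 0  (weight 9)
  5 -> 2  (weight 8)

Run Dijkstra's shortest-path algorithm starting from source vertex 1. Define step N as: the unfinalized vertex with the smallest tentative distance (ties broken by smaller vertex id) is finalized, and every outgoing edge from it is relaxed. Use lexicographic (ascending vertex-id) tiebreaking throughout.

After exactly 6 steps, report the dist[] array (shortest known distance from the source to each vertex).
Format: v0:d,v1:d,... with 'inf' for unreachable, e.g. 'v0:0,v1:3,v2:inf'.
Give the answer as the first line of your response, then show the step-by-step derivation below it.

v0:12,v1:0,v2:11,v3:10,v4:16,v5:3

step 1: dist = v0:inf,v1:0,v2:11,v3:10,v4:inf,v5:3
step 2: dist = v0:12,v1:0,v2:11,v3:10,v4:inf,v5:3
step 3: dist = v0:12,v1:0,v2:11,v3:10,v4:16,v5:3
step 4: dist = v0:12,v1:0,v2:11,v3:10,v4:16,v5:3
step 5: dist = v0:12,v1:0,v2:11,v3:10,v4:16,v5:3
step 6: dist = v0:12,v1:0,v2:11,v3:10,v4:16,v5:3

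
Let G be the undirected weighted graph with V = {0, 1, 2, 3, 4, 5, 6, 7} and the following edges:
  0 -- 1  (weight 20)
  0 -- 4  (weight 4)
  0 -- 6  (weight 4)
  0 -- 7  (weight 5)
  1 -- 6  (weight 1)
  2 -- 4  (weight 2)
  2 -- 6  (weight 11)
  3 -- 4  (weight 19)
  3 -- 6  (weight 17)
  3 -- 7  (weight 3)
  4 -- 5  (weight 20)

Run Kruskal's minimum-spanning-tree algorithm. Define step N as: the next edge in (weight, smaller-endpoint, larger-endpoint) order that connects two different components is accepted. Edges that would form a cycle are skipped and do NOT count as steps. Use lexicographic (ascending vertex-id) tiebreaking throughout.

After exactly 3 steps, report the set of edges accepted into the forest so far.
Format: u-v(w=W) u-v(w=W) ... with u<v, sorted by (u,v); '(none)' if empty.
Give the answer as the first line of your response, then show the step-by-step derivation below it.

1-6(w=1) 2-4(w=2) 3-7(w=3)

step 1: add edge 1-6 (w=1); MST = {1-6(w=1)}
step 2: add edge 2-4 (w=2); MST = {1-6(w=1) 2-4(w=2)}
step 3: add edge 3-7 (w=3); MST = {1-6(w=1) 2-4(w=2) 3-7(w=3)}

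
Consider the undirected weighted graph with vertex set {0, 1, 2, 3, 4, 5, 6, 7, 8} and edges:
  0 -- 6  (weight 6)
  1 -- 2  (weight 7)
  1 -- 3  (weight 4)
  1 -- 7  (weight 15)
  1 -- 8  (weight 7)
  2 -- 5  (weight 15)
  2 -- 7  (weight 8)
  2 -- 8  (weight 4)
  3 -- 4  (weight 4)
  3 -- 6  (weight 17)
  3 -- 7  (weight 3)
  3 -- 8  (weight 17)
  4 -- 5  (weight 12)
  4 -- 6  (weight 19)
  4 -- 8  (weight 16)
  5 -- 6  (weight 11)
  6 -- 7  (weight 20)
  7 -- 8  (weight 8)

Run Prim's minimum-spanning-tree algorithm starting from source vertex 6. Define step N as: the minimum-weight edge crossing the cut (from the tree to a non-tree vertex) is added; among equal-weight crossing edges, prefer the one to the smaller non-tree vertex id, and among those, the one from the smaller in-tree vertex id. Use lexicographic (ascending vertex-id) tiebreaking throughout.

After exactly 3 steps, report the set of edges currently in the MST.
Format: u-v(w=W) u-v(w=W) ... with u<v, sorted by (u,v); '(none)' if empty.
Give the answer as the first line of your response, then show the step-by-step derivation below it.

0-6(w=6) 4-5(w=12) 5-6(w=11)

step 1: add edge 0-6 (w=6); MST = {0-6(w=6)}
step 2: add edge 5-6 (w=11); MST = {0-6(w=6) 5-6(w=11)}
step 3: add edge 4-5 (w=12); MST = {0-6(w=6) 4-5(w=12) 5-6(w=11)}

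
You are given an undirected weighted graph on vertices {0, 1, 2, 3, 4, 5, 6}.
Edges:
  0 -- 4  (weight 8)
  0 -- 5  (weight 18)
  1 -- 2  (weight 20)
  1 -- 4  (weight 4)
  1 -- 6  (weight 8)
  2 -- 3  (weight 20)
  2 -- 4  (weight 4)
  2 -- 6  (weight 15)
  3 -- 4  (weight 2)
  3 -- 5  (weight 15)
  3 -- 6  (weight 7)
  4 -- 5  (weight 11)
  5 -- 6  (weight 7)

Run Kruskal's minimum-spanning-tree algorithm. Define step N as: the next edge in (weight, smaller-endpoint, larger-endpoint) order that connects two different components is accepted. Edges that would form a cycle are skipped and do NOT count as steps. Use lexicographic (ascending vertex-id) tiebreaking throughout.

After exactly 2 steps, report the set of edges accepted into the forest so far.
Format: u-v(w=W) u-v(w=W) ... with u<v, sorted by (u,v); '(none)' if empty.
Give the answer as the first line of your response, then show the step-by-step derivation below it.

1-4(w=4) 3-4(w=2)

step 1: add edge 3-4 (w=2); MST = {3-4(w=2)}
step 2: add edge 1-4 (w=4); MST = {1-4(w=4) 3-4(w=2)}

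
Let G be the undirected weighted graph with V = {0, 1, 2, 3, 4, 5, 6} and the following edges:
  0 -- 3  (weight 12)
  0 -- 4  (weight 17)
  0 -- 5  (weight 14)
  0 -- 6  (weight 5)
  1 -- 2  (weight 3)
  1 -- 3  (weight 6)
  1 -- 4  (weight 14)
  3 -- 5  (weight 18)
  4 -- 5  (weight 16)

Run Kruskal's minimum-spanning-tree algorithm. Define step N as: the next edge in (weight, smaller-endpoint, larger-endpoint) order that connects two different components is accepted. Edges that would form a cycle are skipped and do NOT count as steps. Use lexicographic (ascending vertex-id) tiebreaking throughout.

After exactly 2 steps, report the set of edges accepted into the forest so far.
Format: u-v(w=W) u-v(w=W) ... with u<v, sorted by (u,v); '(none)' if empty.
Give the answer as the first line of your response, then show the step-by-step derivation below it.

0-6(w=5) 1-2(w=3)

step 1: add edge 1-2 (w=3); MST = {1-2(w=3)}
step 2: add edge 0-6 (w=5); MST = {0-6(w=5) 1-2(w=3)}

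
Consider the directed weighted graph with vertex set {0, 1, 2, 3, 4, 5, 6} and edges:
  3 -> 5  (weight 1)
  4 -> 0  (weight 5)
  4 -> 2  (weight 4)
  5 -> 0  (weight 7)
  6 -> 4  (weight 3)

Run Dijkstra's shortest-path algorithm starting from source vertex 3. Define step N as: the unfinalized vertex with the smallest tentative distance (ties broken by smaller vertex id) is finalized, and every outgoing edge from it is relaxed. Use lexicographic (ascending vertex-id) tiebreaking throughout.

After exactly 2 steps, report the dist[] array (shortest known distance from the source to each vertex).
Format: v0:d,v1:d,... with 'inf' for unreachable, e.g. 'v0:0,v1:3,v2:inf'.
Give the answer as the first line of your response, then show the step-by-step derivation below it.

v0:8,v1:inf,v2:inf,v3:0,v4:inf,v5:1,v6:inf

step 1: dist = v0:inf,v1:inf,v2:inf,v3:0,v4:inf,v5:1,v6:inf
step 2: dist = v0:8,v1:inf,v2:inf,v3:0,v4:inf,v5:1,v6:inf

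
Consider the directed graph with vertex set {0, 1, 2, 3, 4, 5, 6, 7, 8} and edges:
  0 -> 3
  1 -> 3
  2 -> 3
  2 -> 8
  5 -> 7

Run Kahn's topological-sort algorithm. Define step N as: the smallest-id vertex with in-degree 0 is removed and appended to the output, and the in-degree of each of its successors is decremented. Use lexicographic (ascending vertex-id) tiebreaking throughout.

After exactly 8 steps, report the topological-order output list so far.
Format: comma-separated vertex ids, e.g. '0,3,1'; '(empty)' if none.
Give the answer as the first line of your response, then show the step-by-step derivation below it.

0,1,2,3,4,5,6,7

step 1: output 0; order=[0]; indeg=(0,0,0,2,0,0,0,1,1)
step 2: output 1; order=[0,1]; indeg=(0,0,0,1,0,0,0,1,1)
step 3: output 2; order=[0,1,2]; indeg=(0,0,0,0,0,0,0,1,0)
step 4: output 3; order=[0,1,2,3]; indeg=(0,0,0,0,0,0,0,1,0)
step 5: output 4; order=[0,1,2,3,4]; indeg=(0,0,0,0,0,0,0,1,0)
step 6: output 5; order=[0,1,2,3,4,5]; indeg=(0,0,0,0,0,0,0,0,0)
step 7: output 6; order=[0,1,2,3,4,5,6]; indeg=(0,0,0,0,0,0,0,0,0)
step 8: output 7; order=[0,1,2,3,4,5,6,7]; indeg=(0,0,0,0,0,0,0,0,0)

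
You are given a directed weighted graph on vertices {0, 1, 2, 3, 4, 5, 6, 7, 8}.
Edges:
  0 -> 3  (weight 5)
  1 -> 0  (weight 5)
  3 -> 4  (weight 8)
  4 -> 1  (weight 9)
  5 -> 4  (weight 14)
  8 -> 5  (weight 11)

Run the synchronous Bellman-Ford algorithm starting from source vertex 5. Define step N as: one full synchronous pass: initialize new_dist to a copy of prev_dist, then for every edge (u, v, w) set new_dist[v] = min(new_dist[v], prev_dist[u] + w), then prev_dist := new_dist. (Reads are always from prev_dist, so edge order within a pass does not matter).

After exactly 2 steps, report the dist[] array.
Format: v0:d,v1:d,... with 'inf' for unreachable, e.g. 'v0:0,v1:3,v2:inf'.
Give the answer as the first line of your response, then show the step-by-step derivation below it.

v0:inf,v1:23,v2:inf,v3:inf,v4:14,v5:0,v6:inf,v7:inf,v8:inf

step 1: dist = v0:inf,v1:inf,v2:inf,v3:inf,v4:14,v5:0,v6:inf,v7:inf,v8:inf
step 2: dist = v0:inf,v1:23,v2:inf,v3:inf,v4:14,v5:0,v6:inf,v7:inf,v8:inf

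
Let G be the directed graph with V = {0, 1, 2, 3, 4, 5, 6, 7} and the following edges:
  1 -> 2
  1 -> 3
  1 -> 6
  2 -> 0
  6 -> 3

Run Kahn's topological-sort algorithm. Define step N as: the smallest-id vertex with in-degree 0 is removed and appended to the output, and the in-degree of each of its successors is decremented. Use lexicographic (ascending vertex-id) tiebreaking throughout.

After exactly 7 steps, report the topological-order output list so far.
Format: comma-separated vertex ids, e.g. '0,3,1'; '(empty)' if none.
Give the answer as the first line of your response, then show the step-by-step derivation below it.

1,2,0,4,5,6,3

step 1: output 1; order=[1]; indeg=(1,0,0,1,0,0,0,0)
step 2: output 2; order=[1,2]; indeg=(0,0,0,1,0,0,0,0)
step 3: output 0; order=[1,2,0]; indeg=(0,0,0,1,0,0,0,0)
step 4: output 4; order=[1,2,0,4]; indeg=(0,0,0,1,0,0,0,0)
step 5: output 5; order=[1,2,0,4,5]; indeg=(0,0,0,1,0,0,0,0)
step 6: output 6; order=[1,2,0,4,5,6]; indeg=(0,0,0,0,0,0,0,0)
step 7: output 3; order=[1,2,0,4,5,6,3]; indeg=(0,0,0,0,0,0,0,0)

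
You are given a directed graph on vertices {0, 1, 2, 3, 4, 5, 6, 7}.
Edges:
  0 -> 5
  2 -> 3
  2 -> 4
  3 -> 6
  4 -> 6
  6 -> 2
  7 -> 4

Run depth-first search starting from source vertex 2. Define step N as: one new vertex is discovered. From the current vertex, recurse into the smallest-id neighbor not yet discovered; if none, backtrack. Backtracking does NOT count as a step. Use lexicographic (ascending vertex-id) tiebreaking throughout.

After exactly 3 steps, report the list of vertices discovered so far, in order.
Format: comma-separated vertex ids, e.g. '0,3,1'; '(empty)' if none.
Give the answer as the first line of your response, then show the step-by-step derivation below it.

2,3,6

step 1: discover 2; path=2; order=2
step 2: discover 3; path=2>3; order=2,3
step 3: discover 6; path=2>3>6; order=2,3,6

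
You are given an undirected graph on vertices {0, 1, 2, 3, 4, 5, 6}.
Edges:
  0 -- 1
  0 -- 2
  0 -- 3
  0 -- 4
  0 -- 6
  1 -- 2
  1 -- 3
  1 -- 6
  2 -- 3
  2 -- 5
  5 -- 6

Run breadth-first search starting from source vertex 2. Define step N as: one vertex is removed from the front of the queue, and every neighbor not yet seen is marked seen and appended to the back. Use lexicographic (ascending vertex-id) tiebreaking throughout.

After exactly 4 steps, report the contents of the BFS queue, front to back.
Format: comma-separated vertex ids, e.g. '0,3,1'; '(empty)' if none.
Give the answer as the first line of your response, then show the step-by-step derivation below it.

5,4,6

step 1: dequeue 2; queue=[0,1,3,5]; order=2
step 2: dequeue 0; queue=[1,3,5,4,6]; order=2,0
step 3: dequeue 1; queue=[3,5,4,6]; order=2,0,1
step 4: dequeue 3; queue=[5,4,6]; order=2,0,1,3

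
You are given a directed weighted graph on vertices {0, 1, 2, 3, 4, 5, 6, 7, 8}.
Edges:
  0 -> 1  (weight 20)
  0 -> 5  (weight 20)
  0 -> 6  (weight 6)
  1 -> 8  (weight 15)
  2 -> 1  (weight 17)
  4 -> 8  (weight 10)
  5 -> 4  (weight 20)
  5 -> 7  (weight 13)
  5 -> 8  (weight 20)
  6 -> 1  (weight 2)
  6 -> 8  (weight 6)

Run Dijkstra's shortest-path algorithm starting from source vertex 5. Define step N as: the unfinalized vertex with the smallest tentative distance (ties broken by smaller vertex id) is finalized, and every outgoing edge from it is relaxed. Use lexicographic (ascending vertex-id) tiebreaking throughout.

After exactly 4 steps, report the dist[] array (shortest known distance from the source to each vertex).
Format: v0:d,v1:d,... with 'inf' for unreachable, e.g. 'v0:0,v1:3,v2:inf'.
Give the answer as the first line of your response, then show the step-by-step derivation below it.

v0:inf,v1:inf,v2:inf,v3:inf,v4:20,v5:0,v6:inf,v7:13,v8:20

step 1: dist = v0:inf,v1:inf,v2:inf,v3:inf,v4:20,v5:0,v6:inf,v7:13,v8:20
step 2: dist = v0:inf,v1:inf,v2:inf,v3:inf,v4:20,v5:0,v6:inf,v7:13,v8:20
step 3: dist = v0:inf,v1:inf,v2:inf,v3:inf,v4:20,v5:0,v6:inf,v7:13,v8:20
step 4: dist = v0:inf,v1:inf,v2:inf,v3:inf,v4:20,v5:0,v6:inf,v7:13,v8:20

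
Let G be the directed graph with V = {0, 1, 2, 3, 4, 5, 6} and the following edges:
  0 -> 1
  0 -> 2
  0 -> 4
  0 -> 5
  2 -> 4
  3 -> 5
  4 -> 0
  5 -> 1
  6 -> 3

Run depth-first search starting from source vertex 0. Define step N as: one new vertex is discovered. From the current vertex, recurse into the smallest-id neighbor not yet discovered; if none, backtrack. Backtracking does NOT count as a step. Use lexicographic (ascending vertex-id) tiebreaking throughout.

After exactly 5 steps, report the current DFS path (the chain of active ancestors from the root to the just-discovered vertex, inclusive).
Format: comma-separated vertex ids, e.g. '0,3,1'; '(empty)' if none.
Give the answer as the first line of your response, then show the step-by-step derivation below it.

0,5

step 1: discover 0; path=0; order=0
step 2: discover 1; path=0>1; order=0,1
step 3: discover 2; path=0>2; order=0,1,2
step 4: discover 4; path=0>2>4; order=0,1,2,4
step 5: discover 5; path=0>5; order=0,1,2,4,5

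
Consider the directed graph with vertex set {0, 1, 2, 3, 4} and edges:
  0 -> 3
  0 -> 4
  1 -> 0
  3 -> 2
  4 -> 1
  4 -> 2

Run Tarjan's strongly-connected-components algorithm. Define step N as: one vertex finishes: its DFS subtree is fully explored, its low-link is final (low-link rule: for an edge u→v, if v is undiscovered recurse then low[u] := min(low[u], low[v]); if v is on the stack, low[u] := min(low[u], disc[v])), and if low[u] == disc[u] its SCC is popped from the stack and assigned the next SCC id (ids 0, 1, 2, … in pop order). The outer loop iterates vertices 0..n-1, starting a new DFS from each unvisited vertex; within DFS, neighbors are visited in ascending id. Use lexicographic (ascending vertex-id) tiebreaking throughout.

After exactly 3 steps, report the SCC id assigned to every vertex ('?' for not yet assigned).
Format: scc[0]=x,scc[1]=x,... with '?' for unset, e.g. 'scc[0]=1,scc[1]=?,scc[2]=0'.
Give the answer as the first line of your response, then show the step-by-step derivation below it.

scc[0]=?,scc[1]=?,scc[2]=0,scc[3]=1,scc[4]=?

step 1: low=(low[0]=0,low[1]=?,low[2]=2,low[3]=1,low[4]=?); scc=(scc[0]=?,scc[1]=?,scc[2]=0,scc[3]=?,scc[4]=?)
step 2: low=(low[0]=0,low[1]=?,low[2]=2,low[3]=1,low[4]=?); scc=(scc[0]=?,scc[1]=?,scc[2]=0,scc[3]=1,scc[4]=?)
step 3: low=(low[0]=0,low[1]=0,low[2]=2,low[3]=1,low[4]=3); scc=(scc[0]=?,scc[1]=?,scc[2]=0,scc[3]=1,scc[4]=?)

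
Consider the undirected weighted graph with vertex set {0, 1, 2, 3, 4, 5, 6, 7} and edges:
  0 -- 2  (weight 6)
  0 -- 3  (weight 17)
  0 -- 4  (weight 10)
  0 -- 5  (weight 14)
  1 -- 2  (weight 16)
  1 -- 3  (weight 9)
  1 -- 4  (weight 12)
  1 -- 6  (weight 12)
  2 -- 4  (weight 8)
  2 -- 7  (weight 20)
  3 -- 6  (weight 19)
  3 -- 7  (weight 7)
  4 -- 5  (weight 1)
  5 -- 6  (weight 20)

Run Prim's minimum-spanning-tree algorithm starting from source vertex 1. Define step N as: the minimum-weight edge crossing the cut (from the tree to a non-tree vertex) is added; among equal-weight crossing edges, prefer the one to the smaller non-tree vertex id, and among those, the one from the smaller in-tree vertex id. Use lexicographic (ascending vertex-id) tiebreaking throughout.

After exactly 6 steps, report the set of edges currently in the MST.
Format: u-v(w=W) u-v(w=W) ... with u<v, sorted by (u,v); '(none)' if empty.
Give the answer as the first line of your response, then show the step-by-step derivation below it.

0-2(w=6) 1-3(w=9) 1-4(w=12) 2-4(w=8) 3-7(w=7) 4-5(w=1)

step 1: add edge 1-3 (w=9); MST = {1-3(w=9)}
step 2: add edge 3-7 (w=7); MST = {1-3(w=9) 3-7(w=7)}
step 3: add edge 1-4 (w=12); MST = {1-3(w=9) 1-4(w=12) 3-7(w=7)}
step 4: add edge 4-5 (w=1); MST = {1-3(w=9) 1-4(w=12) 3-7(w=7) 4-5(w=1)}
step 5: add edge 2-4 (w=8); MST = {1-3(w=9) 1-4(w=12) 2-4(w=8) 3-7(w=7) 4-5(w=1)}
step 6: add edge 0-2 (w=6); MST = {0-2(w=6) 1-3(w=9) 1-4(w=12) 2-4(w=8) 3-7(w=7) 4-5(w=1)}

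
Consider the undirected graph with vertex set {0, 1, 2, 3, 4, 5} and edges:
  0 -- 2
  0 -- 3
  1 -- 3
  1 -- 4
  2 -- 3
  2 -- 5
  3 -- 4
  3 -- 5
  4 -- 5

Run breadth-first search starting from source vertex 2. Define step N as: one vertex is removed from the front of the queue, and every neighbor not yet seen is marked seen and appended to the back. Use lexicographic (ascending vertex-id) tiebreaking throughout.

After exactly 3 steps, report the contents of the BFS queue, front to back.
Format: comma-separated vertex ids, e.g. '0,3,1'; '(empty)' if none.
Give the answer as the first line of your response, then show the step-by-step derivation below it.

5,1,4

step 1: dequeue 2; queue=[0,3,5]; order=2
step 2: dequeue 0; queue=[3,5]; order=2,0
step 3: dequeue 3; queue=[5,1,4]; order=2,0,3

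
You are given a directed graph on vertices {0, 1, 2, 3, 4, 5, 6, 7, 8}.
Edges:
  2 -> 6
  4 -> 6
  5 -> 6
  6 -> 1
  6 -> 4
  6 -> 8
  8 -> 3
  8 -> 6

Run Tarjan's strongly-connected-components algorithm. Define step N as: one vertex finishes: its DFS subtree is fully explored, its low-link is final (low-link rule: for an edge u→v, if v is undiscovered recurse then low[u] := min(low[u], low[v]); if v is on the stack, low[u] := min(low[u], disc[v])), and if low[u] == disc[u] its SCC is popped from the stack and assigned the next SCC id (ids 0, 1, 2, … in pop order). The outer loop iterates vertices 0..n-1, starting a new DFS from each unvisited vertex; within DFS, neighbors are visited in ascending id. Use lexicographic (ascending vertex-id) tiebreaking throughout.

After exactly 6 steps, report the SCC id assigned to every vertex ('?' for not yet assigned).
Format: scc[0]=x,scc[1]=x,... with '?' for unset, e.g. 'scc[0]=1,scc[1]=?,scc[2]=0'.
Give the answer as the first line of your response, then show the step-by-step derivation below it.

scc[0]=0,scc[1]=1,scc[2]=?,scc[3]=2,scc[4]=3,scc[5]=?,scc[6]=3,scc[7]=?,scc[8]=3

step 1: low=(low[0]=0,low[1]=?,low[2]=?,low[3]=?,low[4]=?,low[5]=?,low[6]=?,low[7]=?,low[8]=?); scc=(scc[0]=0,scc[1]=?,scc[2]=?,scc[3]=?,scc[4]=?,scc[5]=?,scc[6]=?,scc[7]=?,scc[8]=?)
step 2: low=(low[0]=0,low[1]=1,low[2]=?,low[3]=?,low[4]=?,low[5]=?,low[6]=?,low[7]=?,low[8]=?); scc=(scc[0]=0,scc[1]=1,scc[2]=?,scc[3]=?,scc[4]=?,scc[5]=?,scc[6]=?,scc[7]=?,scc[8]=?)
step 3: low=(low[0]=0,low[1]=1,low[2]=2,low[3]=?,low[4]=3,low[5]=?,low[6]=3,low[7]=?,low[8]=?); scc=(scc[0]=0,scc[1]=1,scc[2]=?,scc[3]=?,scc[4]=?,scc[5]=?,scc[6]=?,scc[7]=?,scc[8]=?)
step 4: low=(low[0]=0,low[1]=1,low[2]=2,low[3]=6,low[4]=3,low[5]=?,low[6]=3,low[7]=?,low[8]=5); scc=(scc[0]=0,scc[1]=1,scc[2]=?,scc[3]=2,scc[4]=?,scc[5]=?,scc[6]=?,scc[7]=?,scc[8]=?)
step 5: low=(low[0]=0,low[1]=1,low[2]=2,low[3]=6,low[4]=3,low[5]=?,low[6]=3,low[7]=?,low[8]=3); scc=(scc[0]=0,scc[1]=1,scc[2]=?,scc[3]=2,scc[4]=?,scc[5]=?,scc[6]=?,scc[7]=?,scc[8]=?)
step 6: low=(low[0]=0,low[1]=1,low[2]=2,low[3]=6,low[4]=3,low[5]=?,low[6]=3,low[7]=?,low[8]=3); scc=(scc[0]=0,scc[1]=1,scc[2]=?,scc[3]=2,scc[4]=3,scc[5]=?,scc[6]=3,scc[7]=?,scc[8]=3)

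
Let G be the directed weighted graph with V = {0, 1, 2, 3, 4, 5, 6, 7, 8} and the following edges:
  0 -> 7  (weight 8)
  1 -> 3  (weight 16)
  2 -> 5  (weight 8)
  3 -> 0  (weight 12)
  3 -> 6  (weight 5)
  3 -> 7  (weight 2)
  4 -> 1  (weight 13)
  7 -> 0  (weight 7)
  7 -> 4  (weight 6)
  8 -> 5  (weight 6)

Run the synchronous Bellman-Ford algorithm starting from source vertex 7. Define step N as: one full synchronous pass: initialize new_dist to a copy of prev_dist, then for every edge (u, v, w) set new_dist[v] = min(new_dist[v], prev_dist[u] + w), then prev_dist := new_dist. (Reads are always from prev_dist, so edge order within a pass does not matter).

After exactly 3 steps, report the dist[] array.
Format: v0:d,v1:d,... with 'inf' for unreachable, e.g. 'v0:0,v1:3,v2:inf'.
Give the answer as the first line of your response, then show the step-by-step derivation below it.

v0:7,v1:19,v2:inf,v3:35,v4:6,v5:inf,v6:inf,v7:0,v8:inf

step 1: dist = v0:7,v1:inf,v2:inf,v3:inf,v4:6,v5:inf,v6:inf,v7:0,v8:inf
step 2: dist = v0:7,v1:19,v2:inf,v3:inf,v4:6,v5:inf,v6:inf,v7:0,v8:inf
step 3: dist = v0:7,v1:19,v2:inf,v3:35,v4:6,v5:inf,v6:inf,v7:0,v8:inf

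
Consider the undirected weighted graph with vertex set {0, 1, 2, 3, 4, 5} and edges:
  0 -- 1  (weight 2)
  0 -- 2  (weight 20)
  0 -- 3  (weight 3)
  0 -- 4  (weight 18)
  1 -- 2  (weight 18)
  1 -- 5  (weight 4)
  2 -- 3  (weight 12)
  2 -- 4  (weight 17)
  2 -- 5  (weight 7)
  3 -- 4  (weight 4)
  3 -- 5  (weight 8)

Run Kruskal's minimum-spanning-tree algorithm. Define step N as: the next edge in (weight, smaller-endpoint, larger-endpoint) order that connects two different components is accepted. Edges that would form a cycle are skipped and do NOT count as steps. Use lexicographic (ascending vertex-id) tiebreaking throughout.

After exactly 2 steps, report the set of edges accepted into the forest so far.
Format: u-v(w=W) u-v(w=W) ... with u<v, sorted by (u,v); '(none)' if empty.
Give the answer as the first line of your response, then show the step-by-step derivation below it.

0-1(w=2) 0-3(w=3)

step 1: add edge 0-1 (w=2); MST = {0-1(w=2)}
step 2: add edge 0-3 (w=3); MST = {0-1(w=2) 0-3(w=3)}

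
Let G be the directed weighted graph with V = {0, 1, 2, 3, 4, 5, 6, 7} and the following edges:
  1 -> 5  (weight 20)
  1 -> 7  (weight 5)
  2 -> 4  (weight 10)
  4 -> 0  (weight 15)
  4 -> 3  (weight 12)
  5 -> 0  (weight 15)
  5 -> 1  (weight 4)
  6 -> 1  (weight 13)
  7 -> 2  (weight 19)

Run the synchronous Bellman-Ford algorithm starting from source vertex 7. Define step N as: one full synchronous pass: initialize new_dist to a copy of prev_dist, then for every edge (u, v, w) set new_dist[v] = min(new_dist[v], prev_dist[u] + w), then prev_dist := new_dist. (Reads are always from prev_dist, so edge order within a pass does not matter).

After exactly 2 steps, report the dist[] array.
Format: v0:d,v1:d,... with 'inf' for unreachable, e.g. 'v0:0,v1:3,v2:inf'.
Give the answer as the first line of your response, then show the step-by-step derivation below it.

v0:inf,v1:inf,v2:19,v3:inf,v4:29,v5:inf,v6:inf,v7:0

step 1: dist = v0:inf,v1:inf,v2:19,v3:inf,v4:inf,v5:inf,v6:inf,v7:0
step 2: dist = v0:inf,v1:inf,v2:19,v3:inf,v4:29,v5:inf,v6:inf,v7:0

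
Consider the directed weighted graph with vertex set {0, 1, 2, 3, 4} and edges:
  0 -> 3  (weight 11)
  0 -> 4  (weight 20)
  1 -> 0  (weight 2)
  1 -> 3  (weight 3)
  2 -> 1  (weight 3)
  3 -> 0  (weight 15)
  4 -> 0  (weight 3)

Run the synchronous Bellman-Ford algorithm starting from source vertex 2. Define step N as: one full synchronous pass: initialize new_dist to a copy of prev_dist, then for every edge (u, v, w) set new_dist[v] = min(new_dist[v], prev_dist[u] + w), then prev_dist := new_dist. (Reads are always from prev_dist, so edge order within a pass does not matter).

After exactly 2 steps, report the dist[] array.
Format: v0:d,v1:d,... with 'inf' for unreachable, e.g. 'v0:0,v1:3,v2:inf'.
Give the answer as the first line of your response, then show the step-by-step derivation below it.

v0:5,v1:3,v2:0,v3:6,v4:inf

step 1: dist = v0:inf,v1:3,v2:0,v3:inf,v4:inf
step 2: dist = v0:5,v1:3,v2:0,v3:6,v4:inf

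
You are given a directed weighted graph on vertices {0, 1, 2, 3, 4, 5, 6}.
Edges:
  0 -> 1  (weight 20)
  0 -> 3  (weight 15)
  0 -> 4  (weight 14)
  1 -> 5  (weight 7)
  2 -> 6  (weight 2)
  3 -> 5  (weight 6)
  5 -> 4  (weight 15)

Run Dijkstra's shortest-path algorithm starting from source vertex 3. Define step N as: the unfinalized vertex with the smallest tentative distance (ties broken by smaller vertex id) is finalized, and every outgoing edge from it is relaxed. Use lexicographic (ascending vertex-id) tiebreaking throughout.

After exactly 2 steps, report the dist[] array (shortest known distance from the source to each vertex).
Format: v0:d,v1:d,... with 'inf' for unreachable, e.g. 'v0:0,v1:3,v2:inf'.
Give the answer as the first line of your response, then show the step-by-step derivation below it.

v0:inf,v1:inf,v2:inf,v3:0,v4:21,v5:6,v6:inf

step 1: dist = v0:inf,v1:inf,v2:inf,v3:0,v4:inf,v5:6,v6:inf
step 2: dist = v0:inf,v1:inf,v2:inf,v3:0,v4:21,v5:6,v6:inf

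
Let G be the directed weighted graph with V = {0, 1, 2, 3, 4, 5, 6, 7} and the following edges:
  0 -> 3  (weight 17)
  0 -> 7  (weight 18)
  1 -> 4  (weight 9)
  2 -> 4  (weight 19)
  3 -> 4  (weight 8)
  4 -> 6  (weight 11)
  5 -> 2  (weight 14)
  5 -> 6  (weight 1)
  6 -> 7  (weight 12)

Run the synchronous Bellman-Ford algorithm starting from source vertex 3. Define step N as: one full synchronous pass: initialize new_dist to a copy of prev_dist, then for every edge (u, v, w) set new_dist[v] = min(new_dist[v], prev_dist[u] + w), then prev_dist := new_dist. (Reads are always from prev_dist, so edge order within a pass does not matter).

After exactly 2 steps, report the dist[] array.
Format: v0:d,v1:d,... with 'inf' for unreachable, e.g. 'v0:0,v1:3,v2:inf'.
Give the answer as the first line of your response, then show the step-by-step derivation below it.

v0:inf,v1:inf,v2:inf,v3:0,v4:8,v5:inf,v6:19,v7:inf

step 1: dist = v0:inf,v1:inf,v2:inf,v3:0,v4:8,v5:inf,v6:inf,v7:inf
step 2: dist = v0:inf,v1:inf,v2:inf,v3:0,v4:8,v5:inf,v6:19,v7:inf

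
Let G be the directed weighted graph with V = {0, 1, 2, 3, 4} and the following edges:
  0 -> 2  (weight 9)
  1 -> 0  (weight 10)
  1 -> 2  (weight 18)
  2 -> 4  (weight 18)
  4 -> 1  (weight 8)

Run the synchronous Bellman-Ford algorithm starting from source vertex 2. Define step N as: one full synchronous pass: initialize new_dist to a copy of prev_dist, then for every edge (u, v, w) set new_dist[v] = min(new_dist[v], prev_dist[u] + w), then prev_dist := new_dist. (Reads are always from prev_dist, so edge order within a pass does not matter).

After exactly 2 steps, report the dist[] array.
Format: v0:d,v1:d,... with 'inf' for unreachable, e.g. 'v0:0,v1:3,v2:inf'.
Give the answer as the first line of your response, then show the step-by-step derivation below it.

v0:inf,v1:26,v2:0,v3:inf,v4:18

step 1: dist = v0:inf,v1:inf,v2:0,v3:inf,v4:18
step 2: dist = v0:inf,v1:26,v2:0,v3:inf,v4:18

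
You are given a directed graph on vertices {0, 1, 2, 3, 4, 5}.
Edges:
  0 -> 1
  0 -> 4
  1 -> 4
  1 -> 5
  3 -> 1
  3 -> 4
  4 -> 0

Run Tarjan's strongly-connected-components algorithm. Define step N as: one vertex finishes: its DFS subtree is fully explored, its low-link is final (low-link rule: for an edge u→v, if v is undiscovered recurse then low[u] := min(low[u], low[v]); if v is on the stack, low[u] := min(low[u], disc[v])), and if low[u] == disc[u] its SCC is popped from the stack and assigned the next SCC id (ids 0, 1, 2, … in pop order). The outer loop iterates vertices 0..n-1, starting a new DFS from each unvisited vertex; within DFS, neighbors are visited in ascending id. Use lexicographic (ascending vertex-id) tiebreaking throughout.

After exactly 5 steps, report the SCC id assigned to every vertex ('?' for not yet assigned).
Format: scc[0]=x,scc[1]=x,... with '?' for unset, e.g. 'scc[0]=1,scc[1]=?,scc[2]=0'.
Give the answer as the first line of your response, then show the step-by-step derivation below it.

scc[0]=1,scc[1]=1,scc[2]=2,scc[3]=?,scc[4]=1,scc[5]=0

step 1: low=(low[0]=0,low[1]=1,low[2]=?,low[3]=?,low[4]=0,low[5]=?); scc=(scc[0]=?,scc[1]=?,scc[2]=?,scc[3]=?,scc[4]=?,scc[5]=?)
step 2: low=(low[0]=0,low[1]=0,low[2]=?,low[3]=?,low[4]=0,low[5]=3); scc=(scc[0]=?,scc[1]=?,scc[2]=?,scc[3]=?,scc[4]=?,scc[5]=0)
step 3: low=(low[0]=0,low[1]=0,low[2]=?,low[3]=?,low[4]=0,low[5]=3); scc=(scc[0]=?,scc[1]=?,scc[2]=?,scc[3]=?,scc[4]=?,scc[5]=0)
step 4: low=(low[0]=0,low[1]=0,low[2]=?,low[3]=?,low[4]=0,low[5]=3); scc=(scc[0]=1,scc[1]=1,scc[2]=?,scc[3]=?,scc[4]=1,scc[5]=0)
step 5: low=(low[0]=0,low[1]=0,low[2]=4,low[3]=?,low[4]=0,low[5]=3); scc=(scc[0]=1,scc[1]=1,scc[2]=2,scc[3]=?,scc[4]=1,scc[5]=0)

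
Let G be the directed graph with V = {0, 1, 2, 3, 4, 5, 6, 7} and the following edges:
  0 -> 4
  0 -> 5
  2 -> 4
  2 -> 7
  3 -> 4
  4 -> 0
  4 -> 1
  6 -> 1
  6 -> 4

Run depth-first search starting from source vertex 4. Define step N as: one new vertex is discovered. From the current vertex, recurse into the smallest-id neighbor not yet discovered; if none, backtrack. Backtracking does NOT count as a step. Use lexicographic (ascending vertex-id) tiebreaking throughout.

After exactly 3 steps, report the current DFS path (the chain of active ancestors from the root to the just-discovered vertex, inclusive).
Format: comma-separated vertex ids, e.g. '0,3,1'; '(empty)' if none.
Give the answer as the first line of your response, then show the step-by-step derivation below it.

4,0,5

step 1: discover 4; path=4; order=4
step 2: discover 0; path=4>0; order=4,0
step 3: discover 5; path=4>0>5; order=4,0,5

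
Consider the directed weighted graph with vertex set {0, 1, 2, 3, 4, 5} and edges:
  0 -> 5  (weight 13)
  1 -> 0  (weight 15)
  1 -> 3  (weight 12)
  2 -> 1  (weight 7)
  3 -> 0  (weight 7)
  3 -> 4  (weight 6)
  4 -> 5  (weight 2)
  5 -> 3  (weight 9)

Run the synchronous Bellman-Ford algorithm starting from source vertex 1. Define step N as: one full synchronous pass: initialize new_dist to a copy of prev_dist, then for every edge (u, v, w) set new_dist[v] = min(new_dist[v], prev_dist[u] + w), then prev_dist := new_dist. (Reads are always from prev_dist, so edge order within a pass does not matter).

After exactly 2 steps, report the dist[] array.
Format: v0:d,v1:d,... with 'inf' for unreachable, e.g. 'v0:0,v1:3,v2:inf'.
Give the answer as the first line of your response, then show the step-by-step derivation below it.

v0:15,v1:0,v2:inf,v3:12,v4:18,v5:28

step 1: dist = v0:15,v1:0,v2:inf,v3:12,v4:inf,v5:inf
step 2: dist = v0:15,v1:0,v2:inf,v3:12,v4:18,v5:28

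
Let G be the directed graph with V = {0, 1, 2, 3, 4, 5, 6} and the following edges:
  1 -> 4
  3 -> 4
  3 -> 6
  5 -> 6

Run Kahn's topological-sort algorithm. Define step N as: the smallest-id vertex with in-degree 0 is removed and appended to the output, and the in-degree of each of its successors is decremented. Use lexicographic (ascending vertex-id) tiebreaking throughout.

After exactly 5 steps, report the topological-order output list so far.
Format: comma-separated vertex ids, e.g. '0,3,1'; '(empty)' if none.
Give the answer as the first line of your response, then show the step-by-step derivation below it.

0,1,2,3,4

step 1: output 0; order=[0]; indeg=(0,0,0,0,2,0,2)
step 2: output 1; order=[0,1]; indeg=(0,0,0,0,1,0,2)
step 3: output 2; order=[0,1,2]; indeg=(0,0,0,0,1,0,2)
step 4: output 3; order=[0,1,2,3]; indeg=(0,0,0,0,0,0,1)
step 5: output 4; order=[0,1,2,3,4]; indeg=(0,0,0,0,0,0,1)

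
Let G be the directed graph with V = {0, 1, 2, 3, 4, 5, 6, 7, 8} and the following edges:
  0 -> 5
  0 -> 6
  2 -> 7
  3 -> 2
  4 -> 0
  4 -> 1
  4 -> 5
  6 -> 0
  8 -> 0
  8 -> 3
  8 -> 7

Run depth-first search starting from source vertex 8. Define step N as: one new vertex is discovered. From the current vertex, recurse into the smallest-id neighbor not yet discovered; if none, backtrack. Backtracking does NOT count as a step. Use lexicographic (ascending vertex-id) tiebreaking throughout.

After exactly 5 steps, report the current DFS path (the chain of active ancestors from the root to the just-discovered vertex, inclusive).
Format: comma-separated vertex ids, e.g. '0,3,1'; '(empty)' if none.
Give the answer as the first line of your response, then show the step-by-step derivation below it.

8,3

step 1: discover 8; path=8; order=8
step 2: discover 0; path=8>0; order=8,0
step 3: discover 5; path=8>0>5; order=8,0,5
step 4: discover 6; path=8>0>6; order=8,0,5,6
step 5: discover 3; path=8>3; order=8,0,5,6,3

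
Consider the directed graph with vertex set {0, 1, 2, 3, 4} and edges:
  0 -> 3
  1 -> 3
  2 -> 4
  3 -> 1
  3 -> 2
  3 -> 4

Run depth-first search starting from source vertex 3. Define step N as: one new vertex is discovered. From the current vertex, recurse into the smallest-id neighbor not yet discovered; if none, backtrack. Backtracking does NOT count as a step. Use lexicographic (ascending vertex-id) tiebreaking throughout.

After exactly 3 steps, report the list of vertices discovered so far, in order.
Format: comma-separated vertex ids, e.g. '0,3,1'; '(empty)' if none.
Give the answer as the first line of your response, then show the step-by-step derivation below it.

3,1,2

step 1: discover 3; path=3; order=3
step 2: discover 1; path=3>1; order=3,1
step 3: discover 2; path=3>2; order=3,1,2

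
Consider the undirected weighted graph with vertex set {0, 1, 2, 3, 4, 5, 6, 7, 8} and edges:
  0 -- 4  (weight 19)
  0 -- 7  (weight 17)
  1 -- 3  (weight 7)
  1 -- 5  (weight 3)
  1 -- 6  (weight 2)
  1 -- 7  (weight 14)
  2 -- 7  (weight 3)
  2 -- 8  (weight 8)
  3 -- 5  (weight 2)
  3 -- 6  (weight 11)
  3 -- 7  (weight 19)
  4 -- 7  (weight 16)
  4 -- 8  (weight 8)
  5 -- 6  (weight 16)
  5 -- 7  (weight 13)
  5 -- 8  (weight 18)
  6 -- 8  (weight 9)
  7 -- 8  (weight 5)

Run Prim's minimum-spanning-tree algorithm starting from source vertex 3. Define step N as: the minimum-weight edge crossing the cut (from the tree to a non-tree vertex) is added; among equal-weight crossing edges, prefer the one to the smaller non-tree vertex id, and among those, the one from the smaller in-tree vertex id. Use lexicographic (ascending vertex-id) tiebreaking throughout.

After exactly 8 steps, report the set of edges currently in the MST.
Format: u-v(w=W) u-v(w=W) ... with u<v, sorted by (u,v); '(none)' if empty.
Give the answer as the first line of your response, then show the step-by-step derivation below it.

0-7(w=17) 1-5(w=3) 1-6(w=2) 2-7(w=3) 3-5(w=2) 4-8(w=8) 6-8(w=9) 7-8(w=5)

step 1: add edge 3-5 (w=2); MST = {3-5(w=2)}
step 2: add edge 1-5 (w=3); MST = {1-5(w=3) 3-5(w=2)}
step 3: add edge 1-6 (w=2); MST = {1-5(w=3) 1-6(w=2) 3-5(w=2)}
step 4: add edge 6-8 (w=9); MST = {1-5(w=3) 1-6(w=2) 3-5(w=2) 6-8(w=9)}
step 5: add edge 7-8 (w=5); MST = {1-5(w=3) 1-6(w=2) 3-5(w=2) 6-8(w=9) 7-8(w=5)}
step 6: add edge 2-7 (w=3); MST = {1-5(w=3) 1-6(w=2) 2-7(w=3) 3-5(w=2) 6-8(w=9) 7-8(w=5)}
step 7: add edge 4-8 (w=8); MST = {1-5(w=3) 1-6(w=2) 2-7(w=3) 3-5(w=2) 4-8(w=8) 6-8(w=9) 7-8(w=5)}
step 8: add edge 0-7 (w=17); MST = {0-7(w=17) 1-5(w=3) 1-6(w=2) 2-7(w=3) 3-5(w=2) 4-8(w=8) 6-8(w=9) 7-8(w=5)}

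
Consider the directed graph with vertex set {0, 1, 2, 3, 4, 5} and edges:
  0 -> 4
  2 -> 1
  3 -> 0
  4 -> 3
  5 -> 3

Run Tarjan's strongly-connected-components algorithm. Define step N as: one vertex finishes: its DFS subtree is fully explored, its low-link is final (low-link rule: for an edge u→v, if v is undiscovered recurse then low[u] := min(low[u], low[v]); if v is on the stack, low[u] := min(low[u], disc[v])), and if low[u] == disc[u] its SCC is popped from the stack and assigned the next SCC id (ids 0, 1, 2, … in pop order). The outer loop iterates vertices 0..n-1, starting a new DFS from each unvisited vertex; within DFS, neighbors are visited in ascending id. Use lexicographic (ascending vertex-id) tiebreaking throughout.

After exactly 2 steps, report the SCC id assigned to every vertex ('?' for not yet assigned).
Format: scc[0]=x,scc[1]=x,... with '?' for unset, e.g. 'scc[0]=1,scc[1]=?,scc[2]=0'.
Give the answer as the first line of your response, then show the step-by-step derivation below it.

scc[0]=?,scc[1]=?,scc[2]=?,scc[3]=?,scc[4]=?,scc[5]=?

step 1: low=(low[0]=0,low[1]=?,low[2]=?,low[3]=0,low[4]=1,low[5]=?); scc=(scc[0]=?,scc[1]=?,scc[2]=?,scc[3]=?,scc[4]=?,scc[5]=?)
step 2: low=(low[0]=0,low[1]=?,low[2]=?,low[3]=0,low[4]=0,low[5]=?); scc=(scc[0]=?,scc[1]=?,scc[2]=?,scc[3]=?,scc[4]=?,scc[5]=?)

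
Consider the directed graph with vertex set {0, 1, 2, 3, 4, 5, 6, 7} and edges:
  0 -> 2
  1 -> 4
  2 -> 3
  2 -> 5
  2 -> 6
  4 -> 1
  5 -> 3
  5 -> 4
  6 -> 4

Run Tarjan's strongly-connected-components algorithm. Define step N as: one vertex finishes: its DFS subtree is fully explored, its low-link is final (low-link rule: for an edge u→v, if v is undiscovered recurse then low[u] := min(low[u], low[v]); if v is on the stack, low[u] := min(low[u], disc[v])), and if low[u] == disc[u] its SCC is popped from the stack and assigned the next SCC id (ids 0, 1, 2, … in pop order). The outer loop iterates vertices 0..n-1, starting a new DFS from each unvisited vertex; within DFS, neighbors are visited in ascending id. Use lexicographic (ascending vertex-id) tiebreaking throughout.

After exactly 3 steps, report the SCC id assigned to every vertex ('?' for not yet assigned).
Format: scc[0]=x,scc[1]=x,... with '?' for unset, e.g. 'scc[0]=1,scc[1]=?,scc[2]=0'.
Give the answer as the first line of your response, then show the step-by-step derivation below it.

scc[0]=?,scc[1]=1,scc[2]=?,scc[3]=0,scc[4]=1,scc[5]=?,scc[6]=?,scc[7]=?

step 1: low=(low[0]=0,low[1]=?,low[2]=1,low[3]=2,low[4]=?,low[5]=?,low[6]=?,low[7]=?); scc=(scc[0]=?,scc[1]=?,scc[2]=?,scc[3]=0,scc[4]=?,scc[5]=?,scc[6]=?,scc[7]=?)
step 2: low=(low[0]=0,low[1]=4,low[2]=1,low[3]=2,low[4]=4,low[5]=3,low[6]=?,low[7]=?); scc=(scc[0]=?,scc[1]=?,scc[2]=?,scc[3]=0,scc[4]=?,scc[5]=?,scc[6]=?,scc[7]=?)
step 3: low=(low[0]=0,low[1]=4,low[2]=1,low[3]=2,low[4]=4,low[5]=3,low[6]=?,low[7]=?); scc=(scc[0]=?,scc[1]=1,scc[2]=?,scc[3]=0,scc[4]=1,scc[5]=?,scc[6]=?,scc[7]=?)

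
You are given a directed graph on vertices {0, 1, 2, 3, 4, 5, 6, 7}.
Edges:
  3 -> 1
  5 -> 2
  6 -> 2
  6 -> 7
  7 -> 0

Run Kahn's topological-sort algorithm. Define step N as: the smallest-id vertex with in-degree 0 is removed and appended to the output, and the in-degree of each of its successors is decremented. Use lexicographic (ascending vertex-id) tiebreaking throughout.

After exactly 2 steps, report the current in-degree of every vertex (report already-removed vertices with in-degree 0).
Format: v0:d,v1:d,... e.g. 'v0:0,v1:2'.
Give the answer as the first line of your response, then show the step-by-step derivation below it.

v0:1,v1:0,v2:2,v3:0,v4:0,v5:0,v6:0,v7:1

step 1: output 3; order=[3]; indeg=(1,0,2,0,0,0,0,1)
step 2: output 1; order=[3,1]; indeg=(1,0,2,0,0,0,0,1)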